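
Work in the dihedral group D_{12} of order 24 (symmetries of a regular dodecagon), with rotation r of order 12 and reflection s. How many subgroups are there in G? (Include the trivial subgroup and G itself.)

34

|G| = 24, so by Lagrange every subgroup order divides 24. Divisors: 1, 2, 3, 4, 6, 8, 12, 24.
Subgroups by order — order 1: 1; order 2: 13; order 3: 1; order 4: 7; order 6: 5; order 8: 3; order 12: 3; order 24: 1.
Total: 1 + 13 + 1 + 7 + 5 + 3 + 3 + 1 = 34.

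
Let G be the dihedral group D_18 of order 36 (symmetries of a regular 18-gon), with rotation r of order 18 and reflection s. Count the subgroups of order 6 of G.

|G| = 36 and 6 | 36, so subgroups of order 6 are possible by Lagrange.
The subgroups of order 6 are: {e, r^6, r^12, r^4s, r^10s, r^16s}; {e, r^6, r^12, r^5s, r^11s, r^17s}; {e, r^6, r^12, s, r^6s, r^12s}; {e, r^6, r^12, rs, r^7s, r^13s}; … (7 in all).
So G has 7 subgroups of order 6.

7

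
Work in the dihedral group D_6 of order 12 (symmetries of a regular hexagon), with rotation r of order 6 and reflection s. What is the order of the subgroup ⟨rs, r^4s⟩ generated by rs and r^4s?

|⟨rs⟩| = 2 and |⟨r^4s⟩| = 2, so |H| is a multiple of lcm(2, 2) = 2 and divides |G| = 12.
Closing under the operation: H = {e, r^3, rs, r^4s}, so |H| = 4.

4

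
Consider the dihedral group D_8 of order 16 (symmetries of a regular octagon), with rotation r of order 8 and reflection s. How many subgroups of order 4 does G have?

|G| = 16 and 4 | 16, so subgroups of order 4 are possible by Lagrange.
The subgroups of order 4 are: {e, r^2, r^4, r^6}; {e, r^4, r^2s, r^6s}; {e, r^4, r^3s, r^7s}; {e, r^4, s, r^4s}; … (5 in all).
So G has 5 subgroups of order 4.

5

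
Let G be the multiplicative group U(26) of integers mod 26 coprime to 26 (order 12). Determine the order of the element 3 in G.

3

Compute successive powers of 3 mod 26: 3, 9, 1; 3^3 ≡ 1 (mod 26).
So |⟨3⟩| = 3.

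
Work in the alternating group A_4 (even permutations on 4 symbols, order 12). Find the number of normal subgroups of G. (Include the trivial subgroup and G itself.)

G has 10 subgroups. Checking conjugation-invariance by order — order 1: 1/1 normal; order 2: 0/3 normal; order 3: 0/4 normal; order 4: 1/1 normal; order 12: 1/1 normal.
Total normal subgroups: 3.

3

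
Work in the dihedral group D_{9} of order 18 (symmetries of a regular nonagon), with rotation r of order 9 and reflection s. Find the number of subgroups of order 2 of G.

|G| = 18 and 2 | 18, so subgroups of order 2 are possible by Lagrange.
The subgroups of order 2 are: {e, r^2s}; {e, r^3s}; {e, r^4s}; {e, r^5s}; … (9 in all).
So G has 9 subgroups of order 2.

9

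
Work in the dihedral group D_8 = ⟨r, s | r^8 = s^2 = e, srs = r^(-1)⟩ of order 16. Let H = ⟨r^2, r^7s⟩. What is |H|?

|⟨r^2⟩| = 4 and |⟨r^7s⟩| = 2, so |H| is a multiple of lcm(4, 2) = 4 and divides |G| = 16.
Closing under the operation: H = {e, r^2, r^4, r^6, rs, r^3s, r^5s, r^7s}, so |H| = 8.

8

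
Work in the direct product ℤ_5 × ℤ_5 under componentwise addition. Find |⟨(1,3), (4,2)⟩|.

5

|⟨(1,3)⟩| = 5 and |⟨(4,2)⟩| = 5, so |H| is a multiple of lcm(5, 5) = 5 and divides |G| = 25.
Closing under the operation: H = {(0,0), (1,3), (2,1), (3,4), (4,2)}, so |H| = 5.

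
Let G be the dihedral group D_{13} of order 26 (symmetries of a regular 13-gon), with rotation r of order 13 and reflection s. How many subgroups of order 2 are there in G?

13

|G| = 26 and 2 | 26, so subgroups of order 2 are possible by Lagrange.
The subgroups of order 2 are: {e, r^10s}; {e, r^11s}; {e, r^12s}; {e, r^2s}; … (13 in all).
So G has 13 subgroups of order 2.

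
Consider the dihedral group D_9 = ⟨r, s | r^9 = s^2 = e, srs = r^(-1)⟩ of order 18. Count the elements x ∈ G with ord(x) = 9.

The elements of order 9 are: r, r^2, r^4, r^5, r^7, r^8.
That's 6.

6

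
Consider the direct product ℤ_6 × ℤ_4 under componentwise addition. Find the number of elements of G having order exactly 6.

An element (a,b) has order lcm(ord(a), ord(b)); count pairs with lcm equal to 6.
Enumerating gives 6 such elements.

6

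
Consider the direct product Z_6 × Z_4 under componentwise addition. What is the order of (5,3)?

12

The order of (5,3) in Z_6 × Z_4 is lcm(ord(5) in Z_6, ord(3) in Z_4).
ord(5) = 6 and ord(3) = 4, so |⟨(5,3)⟩| = lcm(6, 4) = 12.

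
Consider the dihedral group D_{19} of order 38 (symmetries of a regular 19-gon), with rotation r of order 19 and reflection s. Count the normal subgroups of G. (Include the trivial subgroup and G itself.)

3

G has 22 subgroups. Checking conjugation-invariance by order — order 1: 1/1 normal; order 2: 0/19 normal; order 19: 1/1 normal; order 38: 1/1 normal.
Total normal subgroups: 3.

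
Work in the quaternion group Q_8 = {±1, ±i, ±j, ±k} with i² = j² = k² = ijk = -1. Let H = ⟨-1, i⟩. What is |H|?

|⟨-1⟩| = 2 and |⟨i⟩| = 4, so |H| is a multiple of lcm(2, 4) = 4 and divides |G| = 8.
Closing under the operation: H = {1, -1, i, -i}, so |H| = 4.

4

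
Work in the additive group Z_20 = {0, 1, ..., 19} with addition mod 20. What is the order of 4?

5

In Z_20, the order of an element a is n/gcd(a, n).
gcd(4, 20) = 4, so |⟨4⟩| = 20/4 = 5.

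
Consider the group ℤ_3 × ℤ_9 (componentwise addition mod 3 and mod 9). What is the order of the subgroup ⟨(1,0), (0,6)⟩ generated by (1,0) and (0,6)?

9

|⟨(1,0)⟩| = 3 and |⟨(0,6)⟩| = 3, so |H| is a multiple of lcm(3, 3) = 3 and divides |G| = 27.
Closing under the operation: H = {(0,0), (0,3), (0,6), (1,0), (1,3), (1,6), (2,0), (2,3), (2,6)}, so |H| = 9.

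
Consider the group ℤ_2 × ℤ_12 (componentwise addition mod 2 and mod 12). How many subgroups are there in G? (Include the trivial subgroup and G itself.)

|G| = 24, so by Lagrange every subgroup order divides 24. Divisors: 1, 2, 3, 4, 6, 8, 12, 24.
Subgroups by order — order 1: 1; order 2: 3; order 3: 1; order 4: 3; order 6: 3; order 8: 1; order 12: 3; order 24: 1.
Total: 1 + 3 + 1 + 3 + 3 + 1 + 3 + 1 = 16.

16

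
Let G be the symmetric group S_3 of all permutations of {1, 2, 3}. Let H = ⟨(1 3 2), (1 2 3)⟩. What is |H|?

|⟨(1 3 2)⟩| = 3 and |⟨(1 2 3)⟩| = 3, so |H| is a multiple of lcm(3, 3) = 3 and divides |G| = 6.
Closing under the operation: H = {e, (1 2 3), (1 3 2)}, so |H| = 3.

3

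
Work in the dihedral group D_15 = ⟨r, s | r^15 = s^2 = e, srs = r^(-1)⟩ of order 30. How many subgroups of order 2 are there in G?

|G| = 30 and 2 | 30, so subgroups of order 2 are possible by Lagrange.
The subgroups of order 2 are: {e, r^10s}; {e, r^11s}; {e, r^12s}; {e, r^13s}; … (15 in all).
So G has 15 subgroups of order 2.

15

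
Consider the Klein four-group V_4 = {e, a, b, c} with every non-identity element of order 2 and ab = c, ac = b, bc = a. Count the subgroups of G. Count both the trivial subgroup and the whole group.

5

|G| = 4, so by Lagrange every subgroup order divides 4. Divisors: 1, 2, 4.
Subgroups by order — order 1: 1; order 2: 3; order 4: 1.
Total: 1 + 3 + 1 = 5.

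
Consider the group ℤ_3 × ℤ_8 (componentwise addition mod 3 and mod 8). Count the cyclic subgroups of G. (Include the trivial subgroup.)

A cyclic subgroup of order d is generated by each of its φ(d) elements of order d, so the cyclic subgroups of order d number (#elements of order d)/φ(d).
Cyclic subgroups by order — order 1: 1; order 2: 1; order 3: 1; order 4: 1; order 6: 1; order 8: 1; order 12: 1; order 24: 1.
Total: 8.

8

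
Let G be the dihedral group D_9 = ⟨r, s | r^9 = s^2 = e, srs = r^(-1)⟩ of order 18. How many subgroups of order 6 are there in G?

|G| = 18 and 6 | 18, so subgroups of order 6 are possible by Lagrange.
The subgroups of order 6 are: {e, r^3, r^6, r^2s, r^5s, r^8s}; {e, r^3, r^6, s, r^3s, r^6s}; {e, r^3, r^6, rs, r^4s, r^7s}.
So G has 3 subgroups of order 6.

3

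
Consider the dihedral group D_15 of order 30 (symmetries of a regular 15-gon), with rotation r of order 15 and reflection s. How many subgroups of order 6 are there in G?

|G| = 30 and 6 | 30, so subgroups of order 6 are possible by Lagrange.
The subgroups of order 6 are: {e, r^5, r^10, s, r^5s, r^10s}; {e, r^5, r^10, rs, r^6s, r^11s}; {e, r^5, r^10, r^2s, r^7s, r^12s}; {e, r^5, r^10, r^3s, r^8s, r^13s}; … (5 in all).
So G has 5 subgroups of order 6.

5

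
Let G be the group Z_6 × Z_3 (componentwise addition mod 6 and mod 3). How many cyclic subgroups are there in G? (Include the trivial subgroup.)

10

Group the elements of G by the cyclic subgroup they generate; each cyclic subgroup of order d accounts for φ(d) elements.
Cyclic subgroups by order — order 1: 1; order 2: 1; order 3: 4; order 6: 4.
Total: 10.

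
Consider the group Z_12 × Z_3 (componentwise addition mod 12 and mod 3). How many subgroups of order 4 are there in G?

1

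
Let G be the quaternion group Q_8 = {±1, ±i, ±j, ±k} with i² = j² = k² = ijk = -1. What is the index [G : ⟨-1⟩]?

4

|⟨-1⟩| = 2 and |G| = 8.
By Lagrange, [G : H] = |G|/|H| = 8/2 = 4.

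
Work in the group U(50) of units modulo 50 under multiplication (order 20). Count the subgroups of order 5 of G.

1

|G| = 20 and 5 | 20, so subgroups of order 5 are possible by Lagrange.
The subgroups of order 5 are: {1, 11, 21, 31, 41}.
So G has 1 subgroup of order 5.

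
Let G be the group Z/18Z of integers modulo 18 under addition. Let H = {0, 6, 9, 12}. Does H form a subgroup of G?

No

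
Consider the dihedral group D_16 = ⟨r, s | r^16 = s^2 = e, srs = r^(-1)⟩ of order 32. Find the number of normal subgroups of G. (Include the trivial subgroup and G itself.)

G has 36 subgroups. Checking conjugation-invariance by order — order 1: 1/1 normal; order 2: 1/17 normal; order 4: 1/9 normal; order 8: 1/5 normal; order 16: 3/3 normal; order 32: 1/1 normal.
Total normal subgroups: 8.

8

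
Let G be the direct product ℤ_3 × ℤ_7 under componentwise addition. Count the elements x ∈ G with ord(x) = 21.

12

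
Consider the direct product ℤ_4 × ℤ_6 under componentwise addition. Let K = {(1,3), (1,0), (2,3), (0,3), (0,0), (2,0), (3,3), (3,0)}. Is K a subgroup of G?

|K| = 8 divides |G| = 24, consistent with Lagrange.
K contains the identity, every element's inverse is in K, and K is closed under +: it is a subgroup.

Yes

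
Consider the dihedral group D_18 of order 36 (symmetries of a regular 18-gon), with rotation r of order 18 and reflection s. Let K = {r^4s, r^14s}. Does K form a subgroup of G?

No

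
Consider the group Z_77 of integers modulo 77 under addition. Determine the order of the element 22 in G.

7

In Z_77, the order of an element a is n/gcd(a, n).
gcd(22, 77) = 11, so |⟨22⟩| = 77/11 = 7.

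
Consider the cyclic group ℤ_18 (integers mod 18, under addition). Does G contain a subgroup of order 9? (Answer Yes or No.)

Yes

9 | 18. A subgroup of order 9 is {0, 2, 4, 6, 8, 10, 12, 14, 16}.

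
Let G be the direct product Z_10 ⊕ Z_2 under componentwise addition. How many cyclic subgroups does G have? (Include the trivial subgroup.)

8

Group the elements of G by the cyclic subgroup they generate; each cyclic subgroup of order d accounts for φ(d) elements.
Cyclic subgroups by order — order 1: 1; order 2: 3; order 5: 1; order 10: 3.
Total: 8.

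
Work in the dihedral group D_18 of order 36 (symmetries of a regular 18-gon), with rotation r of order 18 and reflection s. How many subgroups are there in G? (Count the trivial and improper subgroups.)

45

|G| = 36, so by Lagrange every subgroup order divides 36. Divisors: 1, 2, 3, 4, 6, 9, 12, 18, 36.
Subgroups by order — order 1: 1; order 2: 19; order 3: 1; order 4: 9; order 6: 7; order 9: 1; order 12: 3; order 18: 3; order 36: 1.
Total: 1 + 19 + 1 + 9 + 7 + 1 + 3 + 3 + 1 = 45.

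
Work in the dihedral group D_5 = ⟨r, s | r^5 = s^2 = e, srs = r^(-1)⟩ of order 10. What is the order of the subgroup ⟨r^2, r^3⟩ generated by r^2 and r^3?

5

|⟨r^2⟩| = 5 and |⟨r^3⟩| = 5, so |H| is a multiple of lcm(5, 5) = 5 and divides |G| = 10.
Closing under the operation: H = {e, r, r^2, r^3, r^4}, so |H| = 5.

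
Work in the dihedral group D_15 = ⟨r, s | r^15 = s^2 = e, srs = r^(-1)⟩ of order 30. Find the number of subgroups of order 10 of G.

|G| = 30 and 10 | 30, so subgroups of order 10 are possible by Lagrange.
The subgroups of order 10 are: {e, r^3, r^6, r^9, r^12, rs, r^4s, r^7s, r^10s, r^13s}; {e, r^3, r^6, r^9, r^12, r^2s, r^5s, r^8s, r^11s, r^14s}; {e, r^3, r^6, r^9, r^12, s, r^3s, r^6s, r^9s, r^12s}.
So G has 3 subgroups of order 10.

3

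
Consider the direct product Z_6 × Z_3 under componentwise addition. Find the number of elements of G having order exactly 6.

8

An element (a,b) has order lcm(ord(a), ord(b)); count pairs with lcm equal to 6.
Enumerating gives 8 such elements.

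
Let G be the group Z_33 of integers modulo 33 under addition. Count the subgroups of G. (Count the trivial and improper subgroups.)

Subgroups of the cyclic group Z_33 correspond bijectively to divisors of 33.
Divisors of 33: 1, 3, 11, 33.
So Z_33 has 4 subgroups.

4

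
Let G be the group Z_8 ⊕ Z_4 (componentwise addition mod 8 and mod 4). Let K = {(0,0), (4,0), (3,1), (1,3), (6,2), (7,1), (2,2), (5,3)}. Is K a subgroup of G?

|K| = 8 divides |G| = 32, consistent with Lagrange.
K contains the identity, every element's inverse is in K, and K is closed under +: it is a subgroup.
In fact K = ⟨(7,1)⟩.

Yes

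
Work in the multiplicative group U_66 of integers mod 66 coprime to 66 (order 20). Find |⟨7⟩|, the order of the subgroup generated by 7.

Compute successive powers of 7 mod 66: 7, 49, 13, 25, 43, 37, 61, 31, …; 7^10 ≡ 1 (mod 66).
So |⟨7⟩| = 10.

10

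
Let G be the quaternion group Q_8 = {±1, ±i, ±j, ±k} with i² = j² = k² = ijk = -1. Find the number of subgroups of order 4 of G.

3

|G| = 8 and 4 | 8, so subgroups of order 4 are possible by Lagrange.
The subgroups of order 4 are: {1, -1, i, -i}; {1, -1, j, -j}; {1, -1, k, -k}.
So G has 3 subgroups of order 4.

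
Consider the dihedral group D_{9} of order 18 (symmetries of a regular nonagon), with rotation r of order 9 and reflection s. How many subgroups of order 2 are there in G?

|G| = 18 and 2 | 18, so subgroups of order 2 are possible by Lagrange.
The subgroups of order 2 are: {e, r^2s}; {e, r^3s}; {e, r^4s}; {e, r^5s}; … (9 in all).
So G has 9 subgroups of order 2.

9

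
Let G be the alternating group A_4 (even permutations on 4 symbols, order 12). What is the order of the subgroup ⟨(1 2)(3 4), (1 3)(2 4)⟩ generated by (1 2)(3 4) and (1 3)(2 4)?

4

|⟨(1 2)(3 4)⟩| = 2 and |⟨(1 3)(2 4)⟩| = 2, so |H| is a multiple of lcm(2, 2) = 2 and divides |G| = 12.
Closing under the operation: H = {e, (1 2)(3 4), (1 3)(2 4), (1 4)(2 3)}, so |H| = 4.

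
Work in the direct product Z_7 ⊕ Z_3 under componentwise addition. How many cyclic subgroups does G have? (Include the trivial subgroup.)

4

Each element a generates a cyclic subgroup ⟨a⟩; distinct elements may generate the same one (a cyclic group of order d has φ(d) generators).
Cyclic subgroups by order — order 1: 1; order 3: 1; order 7: 1; order 21: 1.
Total: 4.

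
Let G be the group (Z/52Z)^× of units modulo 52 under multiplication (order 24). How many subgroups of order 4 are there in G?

|G| = 24 and 4 | 24, so subgroups of order 4 are possible by Lagrange.
The subgroups of order 4 are: {1, 5, 21, 25}; {1, 25, 27, 51}; {1, 25, 31, 47}.
So G has 3 subgroups of order 4.

3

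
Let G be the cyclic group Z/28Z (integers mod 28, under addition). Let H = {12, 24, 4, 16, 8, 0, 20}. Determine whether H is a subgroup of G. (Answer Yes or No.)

|H| = 7 divides |G| = 28, consistent with Lagrange.
H contains the identity, every element's inverse is in H, and H is closed under +: it is a subgroup.
In fact H = ⟨16⟩.

Yes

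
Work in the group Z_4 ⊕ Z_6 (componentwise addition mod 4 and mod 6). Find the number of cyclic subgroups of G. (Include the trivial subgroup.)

12

Group the elements of G by the cyclic subgroup they generate; each cyclic subgroup of order d accounts for φ(d) elements.
Cyclic subgroups by order — order 1: 1; order 2: 3; order 3: 1; order 4: 2; order 6: 3; order 12: 2.
Total: 12.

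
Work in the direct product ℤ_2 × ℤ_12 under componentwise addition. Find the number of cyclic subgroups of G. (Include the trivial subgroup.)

A cyclic subgroup of order d is generated by each of its φ(d) elements of order d, so the cyclic subgroups of order d number (#elements of order d)/φ(d).
Cyclic subgroups by order — order 1: 1; order 2: 3; order 3: 1; order 4: 2; order 6: 3; order 12: 2.
Total: 12.

12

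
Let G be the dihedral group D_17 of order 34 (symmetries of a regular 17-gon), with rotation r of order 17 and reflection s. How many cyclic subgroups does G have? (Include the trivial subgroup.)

Group the elements of G by the cyclic subgroup they generate; each cyclic subgroup of order d accounts for φ(d) elements.
Cyclic subgroups by order — order 1: 1; order 2: 17; order 17: 1.
Total: 19.

19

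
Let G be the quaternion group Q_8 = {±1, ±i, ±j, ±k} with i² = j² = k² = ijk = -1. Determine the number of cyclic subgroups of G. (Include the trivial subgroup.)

5

Each element a generates a cyclic subgroup ⟨a⟩; distinct elements may generate the same one (a cyclic group of order d has φ(d) generators).
Cyclic subgroups by order — order 1: 1; order 2: 1; order 4: 3.
Total: 5.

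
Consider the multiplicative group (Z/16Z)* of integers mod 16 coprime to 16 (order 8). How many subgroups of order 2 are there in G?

|G| = 8 and 2 | 8, so subgroups of order 2 are possible by Lagrange.
The subgroups of order 2 are: {1, 15}; {1, 7}; {1, 9}.
So G has 3 subgroups of order 2.

3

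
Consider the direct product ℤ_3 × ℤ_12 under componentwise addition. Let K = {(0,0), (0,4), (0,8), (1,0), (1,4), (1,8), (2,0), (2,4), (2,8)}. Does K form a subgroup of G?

|K| = 9 divides |G| = 36, consistent with Lagrange.
K contains the identity, every element's inverse is in K, and K is closed under +: it is a subgroup.

Yes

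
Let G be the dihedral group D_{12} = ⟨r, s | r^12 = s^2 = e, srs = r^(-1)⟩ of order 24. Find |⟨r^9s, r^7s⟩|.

|⟨r^9s⟩| = 2 and |⟨r^7s⟩| = 2, so |H| is a multiple of lcm(2, 2) = 2 and divides |G| = 24.
Closing under the operation: H = {e, r^2, r^4, r^6, r^8, r^10, rs, r^3s, r^5s, r^7s, r^9s, r^11s}, so |H| = 12.

12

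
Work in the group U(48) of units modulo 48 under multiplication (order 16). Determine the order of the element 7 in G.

Compute successive powers of 7 mod 48: 7, 1; 7^2 ≡ 1 (mod 48).
So |⟨7⟩| = 2.

2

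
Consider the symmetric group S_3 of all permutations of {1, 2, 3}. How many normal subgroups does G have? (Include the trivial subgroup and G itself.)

G has 6 subgroups. Checking conjugation-invariance by order — order 1: 1/1 normal; order 2: 0/3 normal; order 3: 1/1 normal; order 6: 1/1 normal.
Total normal subgroups: 3.

3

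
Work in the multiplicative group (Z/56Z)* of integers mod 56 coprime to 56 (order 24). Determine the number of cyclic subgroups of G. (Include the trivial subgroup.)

16

Each element a generates a cyclic subgroup ⟨a⟩; distinct elements may generate the same one (a cyclic group of order d has φ(d) generators).
Cyclic subgroups by order — order 1: 1; order 2: 7; order 3: 1; order 6: 7.
Total: 16.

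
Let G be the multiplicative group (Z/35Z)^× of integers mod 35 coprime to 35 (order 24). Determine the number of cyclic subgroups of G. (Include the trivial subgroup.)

Group the elements of G by the cyclic subgroup they generate; each cyclic subgroup of order d accounts for φ(d) elements.
Cyclic subgroups by order — order 1: 1; order 2: 3; order 3: 1; order 4: 2; order 6: 3; order 12: 2.
Total: 12.

12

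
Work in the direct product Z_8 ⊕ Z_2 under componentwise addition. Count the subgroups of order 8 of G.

3

|G| = 16 and 8 | 16, so subgroups of order 8 are possible by Lagrange.
The subgroups of order 8 are: {(0,0), (0,1), (2,0), (2,1), (4,0), (4,1), (6,0), (6,1)}; {(0,0), (1,0), (2,0), (3,0), (4,0), (5,0), (6,0), (7,0)}; {(0,0), (1,1), (2,0), (3,1), (4,0), (5,1), (6,0), (7,1)}.
So G has 3 subgroups of order 8.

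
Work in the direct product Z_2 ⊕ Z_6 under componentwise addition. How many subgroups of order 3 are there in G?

|G| = 12 and 3 | 12, so subgroups of order 3 are possible by Lagrange.
The subgroups of order 3 are: {(0,0), (0,2), (0,4)}.
So G has 1 subgroup of order 3.

1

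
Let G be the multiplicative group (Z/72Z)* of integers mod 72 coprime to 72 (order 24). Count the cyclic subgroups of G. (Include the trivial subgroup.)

16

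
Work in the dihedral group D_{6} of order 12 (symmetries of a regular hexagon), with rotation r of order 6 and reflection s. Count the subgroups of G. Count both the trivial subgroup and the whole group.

16

|G| = 12, so by Lagrange every subgroup order divides 12. Divisors: 1, 2, 3, 4, 6, 12.
Subgroups by order — order 1: 1; order 2: 7; order 3: 1; order 4: 3; order 6: 3; order 12: 1.
Total: 1 + 7 + 1 + 3 + 3 + 1 = 16.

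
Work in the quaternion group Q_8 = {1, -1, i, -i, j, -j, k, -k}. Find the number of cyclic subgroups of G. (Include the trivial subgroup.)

5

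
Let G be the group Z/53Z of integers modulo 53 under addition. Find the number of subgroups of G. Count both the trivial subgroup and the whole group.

2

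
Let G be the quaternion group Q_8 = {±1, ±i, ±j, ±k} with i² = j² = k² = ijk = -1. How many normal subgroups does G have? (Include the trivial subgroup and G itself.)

G has 6 subgroups. Checking conjugation-invariance by order — order 1: 1/1 normal; order 2: 1/1 normal; order 4: 3/3 normal; order 8: 1/1 normal.
Total normal subgroups: 6.

6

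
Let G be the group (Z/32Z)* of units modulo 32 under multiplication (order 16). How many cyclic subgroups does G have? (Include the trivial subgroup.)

8

A cyclic subgroup of order d is generated by each of its φ(d) elements of order d, so the cyclic subgroups of order d number (#elements of order d)/φ(d).
Cyclic subgroups by order — order 1: 1; order 2: 3; order 4: 2; order 8: 2.
Total: 8.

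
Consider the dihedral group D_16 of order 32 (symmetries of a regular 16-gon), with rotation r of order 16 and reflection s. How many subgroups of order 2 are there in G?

17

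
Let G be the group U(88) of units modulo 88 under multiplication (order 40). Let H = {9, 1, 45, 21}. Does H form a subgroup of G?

No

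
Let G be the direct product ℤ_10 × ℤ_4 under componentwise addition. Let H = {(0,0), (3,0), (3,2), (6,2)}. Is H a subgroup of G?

No

(6,2) ∈ H but its inverse (4,2) ∉ H, so H is not a subgroup.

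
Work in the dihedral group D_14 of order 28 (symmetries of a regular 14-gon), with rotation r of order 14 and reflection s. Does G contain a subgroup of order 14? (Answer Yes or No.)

14 | 28. A subgroup of order 14 is {e, r, r^2, r^3, r^4, r^5, r^6, r^7, r^8, r^9, r^10, r^11, r^12, r^13}.

Yes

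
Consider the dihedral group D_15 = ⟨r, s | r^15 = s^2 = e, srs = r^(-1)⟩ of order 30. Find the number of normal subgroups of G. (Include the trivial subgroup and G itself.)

5

G has 28 subgroups. Checking conjugation-invariance by order — order 1: 1/1 normal; order 2: 0/15 normal; order 3: 1/1 normal; order 5: 1/1 normal; order 6: 0/5 normal; order 10: 0/3 normal; order 15: 1/1 normal; order 30: 1/1 normal.
Total normal subgroups: 5.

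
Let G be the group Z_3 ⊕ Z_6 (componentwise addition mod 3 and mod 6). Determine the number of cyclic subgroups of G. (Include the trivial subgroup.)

A cyclic subgroup of order d is generated by each of its φ(d) elements of order d, so the cyclic subgroups of order d number (#elements of order d)/φ(d).
Cyclic subgroups by order — order 1: 1; order 2: 1; order 3: 4; order 6: 4.
Total: 10.

10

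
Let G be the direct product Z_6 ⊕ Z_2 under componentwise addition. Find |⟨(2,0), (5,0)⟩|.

|⟨(2,0)⟩| = 3 and |⟨(5,0)⟩| = 6, so |H| is a multiple of lcm(3, 6) = 6 and divides |G| = 12.
Closing under the operation: H = {(0,0), (1,0), (2,0), (3,0), (4,0), (5,0)}, so |H| = 6.

6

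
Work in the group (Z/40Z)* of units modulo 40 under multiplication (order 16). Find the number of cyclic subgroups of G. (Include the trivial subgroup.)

Each element a generates a cyclic subgroup ⟨a⟩; distinct elements may generate the same one (a cyclic group of order d has φ(d) generators).
Cyclic subgroups by order — order 1: 1; order 2: 7; order 4: 4.
Total: 12.

12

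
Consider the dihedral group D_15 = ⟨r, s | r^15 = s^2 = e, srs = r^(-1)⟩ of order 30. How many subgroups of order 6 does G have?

|G| = 30 and 6 | 30, so subgroups of order 6 are possible by Lagrange.
The subgroups of order 6 are: {e, r^5, r^10, s, r^5s, r^10s}; {e, r^5, r^10, rs, r^6s, r^11s}; {e, r^5, r^10, r^2s, r^7s, r^12s}; {e, r^5, r^10, r^3s, r^8s, r^13s}; … (5 in all).
So G has 5 subgroups of order 6.

5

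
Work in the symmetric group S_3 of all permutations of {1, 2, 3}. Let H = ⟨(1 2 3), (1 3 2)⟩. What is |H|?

3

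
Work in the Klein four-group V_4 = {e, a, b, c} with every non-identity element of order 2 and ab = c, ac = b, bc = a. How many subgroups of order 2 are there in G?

|G| = 4 and 2 | 4, so subgroups of order 2 are possible by Lagrange.
The subgroups of order 2 are: {e, a}; {e, b}; {e, c}.
So G has 3 subgroups of order 2.

3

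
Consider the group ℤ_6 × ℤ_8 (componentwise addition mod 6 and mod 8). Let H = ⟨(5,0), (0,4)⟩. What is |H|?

|⟨(5,0)⟩| = 6 and |⟨(0,4)⟩| = 2, so |H| is a multiple of lcm(6, 2) = 6 and divides |G| = 48.
Closing under the operation: H = {(0,0), (0,4), (1,0), (1,4), (2,0), (2,4), (3,0), (3,4), (4,0), (4,4), (5,0), (5,4)}, so |H| = 12.

12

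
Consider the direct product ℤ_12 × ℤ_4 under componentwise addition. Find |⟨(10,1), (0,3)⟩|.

|⟨(10,1)⟩| = 12 and |⟨(0,3)⟩| = 4, so |H| is a multiple of lcm(12, 4) = 12 and divides |G| = 48.
Closing under the operation: H = {(0,0), (0,1), (0,2), (0,3), (2,0), (2,1), (2,2), (2,3), (4,0), (4,1), (4,2), (4,3), (6,0), (6,1), (6,2), (6,3), (8,0), (8,1), (8,2), (8,3), (10,0), (10,1), (10,2), (10,3)}, so |H| = 24.

24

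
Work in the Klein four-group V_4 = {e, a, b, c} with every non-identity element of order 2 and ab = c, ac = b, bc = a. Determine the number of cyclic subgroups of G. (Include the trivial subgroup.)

Each element a generates a cyclic subgroup ⟨a⟩; distinct elements may generate the same one (a cyclic group of order d has φ(d) generators).
Cyclic subgroups by order — order 1: 1; order 2: 3.
Total: 4.

4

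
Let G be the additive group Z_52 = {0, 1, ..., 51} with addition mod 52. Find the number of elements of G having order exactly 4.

In a cyclic group of order 52, the number of elements of order d (for d | 52) is φ(d).
φ(4) = 2.

2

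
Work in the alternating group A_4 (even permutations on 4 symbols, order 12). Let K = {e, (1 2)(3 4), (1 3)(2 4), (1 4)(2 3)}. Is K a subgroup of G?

Yes

|K| = 4 divides |G| = 12, consistent with Lagrange.
K contains the identity, every element's inverse is in K, and K is closed under ∘: it is a subgroup.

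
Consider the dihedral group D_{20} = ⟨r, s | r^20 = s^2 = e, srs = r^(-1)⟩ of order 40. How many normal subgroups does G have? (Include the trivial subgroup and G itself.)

G has 48 subgroups. Checking conjugation-invariance by order — order 1: 1/1 normal; order 2: 1/21 normal; order 4: 1/11 normal; order 5: 1/1 normal; order 8: 0/5 normal; order 10: 1/5 normal; order 20: 3/3 normal; order 40: 1/1 normal.
Total normal subgroups: 9.

9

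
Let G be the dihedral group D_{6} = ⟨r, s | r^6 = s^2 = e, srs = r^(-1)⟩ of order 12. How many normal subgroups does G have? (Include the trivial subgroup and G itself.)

G has 16 subgroups. Checking conjugation-invariance by order — order 1: 1/1 normal; order 2: 1/7 normal; order 3: 1/1 normal; order 4: 0/3 normal; order 6: 3/3 normal; order 12: 1/1 normal.
Total normal subgroups: 7.

7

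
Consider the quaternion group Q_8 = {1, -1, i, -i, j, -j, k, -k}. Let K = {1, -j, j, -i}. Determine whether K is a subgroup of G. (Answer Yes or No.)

-i ∈ K but its inverse i ∉ K, so K is not a subgroup.

No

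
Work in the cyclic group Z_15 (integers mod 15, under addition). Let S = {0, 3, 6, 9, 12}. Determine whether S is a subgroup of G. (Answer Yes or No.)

Yes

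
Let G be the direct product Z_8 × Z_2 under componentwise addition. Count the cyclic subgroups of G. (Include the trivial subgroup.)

8

A cyclic subgroup of order d is generated by each of its φ(d) elements of order d, so the cyclic subgroups of order d number (#elements of order d)/φ(d).
Cyclic subgroups by order — order 1: 1; order 2: 3; order 4: 2; order 8: 2.
Total: 8.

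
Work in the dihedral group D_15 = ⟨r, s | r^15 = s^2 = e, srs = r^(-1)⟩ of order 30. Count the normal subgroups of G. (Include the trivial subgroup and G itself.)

G has 28 subgroups. Checking conjugation-invariance by order — order 1: 1/1 normal; order 2: 0/15 normal; order 3: 1/1 normal; order 5: 1/1 normal; order 6: 0/5 normal; order 10: 0/3 normal; order 15: 1/1 normal; order 30: 1/1 normal.
Total normal subgroups: 5.

5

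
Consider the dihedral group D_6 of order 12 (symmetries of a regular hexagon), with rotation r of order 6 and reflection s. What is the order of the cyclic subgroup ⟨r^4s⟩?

Computing powers of r^4s: the smallest k with (r^4s)^k = e is k = 2.

2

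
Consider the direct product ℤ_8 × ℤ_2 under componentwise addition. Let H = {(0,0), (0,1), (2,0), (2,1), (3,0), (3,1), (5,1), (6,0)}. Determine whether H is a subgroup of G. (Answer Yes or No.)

(2,1) ∈ H but its inverse (6,1) ∉ H, so H is not a subgroup.

No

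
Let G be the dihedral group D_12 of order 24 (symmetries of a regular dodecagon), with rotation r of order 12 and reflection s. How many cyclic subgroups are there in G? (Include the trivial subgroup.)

Each element a generates a cyclic subgroup ⟨a⟩; distinct elements may generate the same one (a cyclic group of order d has φ(d) generators).
Cyclic subgroups by order — order 1: 1; order 2: 13; order 3: 1; order 4: 1; order 6: 1; order 12: 1.
Total: 18.

18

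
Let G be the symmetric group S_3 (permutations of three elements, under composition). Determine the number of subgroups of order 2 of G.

3

|G| = 6 and 2 | 6, so subgroups of order 2 are possible by Lagrange.
The subgroups of order 2 are: {e, (1 2)}; {e, (1 3)}; {e, (2 3)}.
So G has 3 subgroups of order 2.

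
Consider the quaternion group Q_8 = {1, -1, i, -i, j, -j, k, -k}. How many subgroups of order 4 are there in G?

3

|G| = 8 and 4 | 8, so subgroups of order 4 are possible by Lagrange.
The subgroups of order 4 are: {1, -1, i, -i}; {1, -1, j, -j}; {1, -1, k, -k}.
So G has 3 subgroups of order 4.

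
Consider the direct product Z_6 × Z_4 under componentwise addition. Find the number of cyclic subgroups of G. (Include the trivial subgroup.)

Each element a generates a cyclic subgroup ⟨a⟩; distinct elements may generate the same one (a cyclic group of order d has φ(d) generators).
Cyclic subgroups by order — order 1: 1; order 2: 3; order 3: 1; order 4: 2; order 6: 3; order 12: 2.
Total: 12.

12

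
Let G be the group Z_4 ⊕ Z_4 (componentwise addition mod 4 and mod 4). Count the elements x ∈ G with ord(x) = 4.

An element (a,b) has order lcm(ord(a), ord(b)); count pairs with lcm equal to 4.
Enumerating gives 12 such elements.

12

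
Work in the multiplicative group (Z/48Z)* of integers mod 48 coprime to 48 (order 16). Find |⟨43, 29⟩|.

|⟨43⟩| = 4 and |⟨29⟩| = 4, so |H| is a multiple of lcm(4, 4) = 4 and divides |G| = 16.
Closing under the operation: H = {1, 5, 19, 23, 25, 29, 43, 47}, so |H| = 8.

8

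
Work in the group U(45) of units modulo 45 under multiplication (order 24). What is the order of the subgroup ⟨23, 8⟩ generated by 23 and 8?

|⟨23⟩| = 12 and |⟨8⟩| = 4, so |H| is a multiple of lcm(12, 4) = 12 and divides |G| = 24.
Closing under the operation: H = {1, 2, 4, 8, 16, 17, 19, 23, 31, 32, 34, 38}, so |H| = 12.

12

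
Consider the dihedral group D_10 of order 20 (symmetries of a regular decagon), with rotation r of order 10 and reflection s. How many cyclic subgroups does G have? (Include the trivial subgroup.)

14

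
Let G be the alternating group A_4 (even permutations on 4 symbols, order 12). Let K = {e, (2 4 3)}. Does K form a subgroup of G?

No

(2 4 3) ∈ K but its inverse (2 3 4) ∉ K, so K is not a subgroup.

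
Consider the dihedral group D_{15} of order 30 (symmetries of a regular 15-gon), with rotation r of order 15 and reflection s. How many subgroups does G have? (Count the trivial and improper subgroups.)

|G| = 30, so by Lagrange every subgroup order divides 30. Divisors: 1, 2, 3, 5, 6, 10, 15, 30.
Subgroups by order — order 1: 1; order 2: 15; order 3: 1; order 5: 1; order 6: 5; order 10: 3; order 15: 1; order 30: 1.
Total: 1 + 15 + 1 + 1 + 5 + 3 + 1 + 1 = 28.

28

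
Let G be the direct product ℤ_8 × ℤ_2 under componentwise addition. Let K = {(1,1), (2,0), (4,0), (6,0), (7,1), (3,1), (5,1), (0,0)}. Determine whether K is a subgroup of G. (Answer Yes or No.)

Yes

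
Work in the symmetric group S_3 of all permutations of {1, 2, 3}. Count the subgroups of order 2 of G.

3

|G| = 6 and 2 | 6, so subgroups of order 2 are possible by Lagrange.
The subgroups of order 2 are: {e, (1 2)}; {e, (1 3)}; {e, (2 3)}.
So G has 3 subgroups of order 2.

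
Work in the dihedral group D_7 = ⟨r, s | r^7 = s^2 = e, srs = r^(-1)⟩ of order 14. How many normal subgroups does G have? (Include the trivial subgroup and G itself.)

G has 10 subgroups. Checking conjugation-invariance by order — order 1: 1/1 normal; order 2: 0/7 normal; order 7: 1/1 normal; order 14: 1/1 normal.
Total normal subgroups: 3.

3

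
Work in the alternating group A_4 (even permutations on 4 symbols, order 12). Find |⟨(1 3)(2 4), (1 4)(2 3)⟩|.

|⟨(1 3)(2 4)⟩| = 2 and |⟨(1 4)(2 3)⟩| = 2, so |H| is a multiple of lcm(2, 2) = 2 and divides |G| = 12.
Closing under the operation: H = {e, (1 2)(3 4), (1 3)(2 4), (1 4)(2 3)}, so |H| = 4.

4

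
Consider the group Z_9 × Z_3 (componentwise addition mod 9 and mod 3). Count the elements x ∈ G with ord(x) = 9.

18

An element (a,b) has order lcm(ord(a), ord(b)); count pairs with lcm equal to 9.
Enumerating gives 18 such elements.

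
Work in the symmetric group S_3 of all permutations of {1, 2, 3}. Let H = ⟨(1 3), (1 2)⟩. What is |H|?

6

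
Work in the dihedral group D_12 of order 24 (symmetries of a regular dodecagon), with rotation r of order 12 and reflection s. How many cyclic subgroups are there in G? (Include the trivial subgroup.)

Group the elements of G by the cyclic subgroup they generate; each cyclic subgroup of order d accounts for φ(d) elements.
Cyclic subgroups by order — order 1: 1; order 2: 13; order 3: 1; order 4: 1; order 6: 1; order 12: 1.
Total: 18.

18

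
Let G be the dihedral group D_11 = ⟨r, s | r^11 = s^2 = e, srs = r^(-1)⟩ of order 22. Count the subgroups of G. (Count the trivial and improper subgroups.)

14

|G| = 22, so by Lagrange every subgroup order divides 22. Divisors: 1, 2, 11, 22.
Subgroups by order — order 1: 1; order 2: 11; order 11: 1; order 22: 1.
Total: 1 + 11 + 1 + 1 = 14.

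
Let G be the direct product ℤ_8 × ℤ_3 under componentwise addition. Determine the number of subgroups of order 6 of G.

1

|G| = 24 and 6 | 24, so subgroups of order 6 are possible by Lagrange.
The subgroups of order 6 are: {(0,0), (0,1), (0,2), (4,0), (4,1), (4,2)}.
So G has 1 subgroup of order 6.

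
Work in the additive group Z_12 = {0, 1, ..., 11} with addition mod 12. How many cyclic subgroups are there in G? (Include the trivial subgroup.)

A cyclic subgroup of order d is generated by each of its φ(d) elements of order d, so the cyclic subgroups of order d number (#elements of order d)/φ(d).
Cyclic subgroups by order — order 1: 1; order 2: 1; order 3: 1; order 4: 1; order 6: 1; order 12: 1.
Total: 6.

6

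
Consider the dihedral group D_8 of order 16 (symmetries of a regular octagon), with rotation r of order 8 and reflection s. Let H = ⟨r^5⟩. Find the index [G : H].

2

|⟨r^5⟩| = 8 and |G| = 16.
By Lagrange, [G : H] = |G|/|H| = 16/8 = 2.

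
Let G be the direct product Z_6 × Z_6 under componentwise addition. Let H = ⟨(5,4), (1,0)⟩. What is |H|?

18

|⟨(5,4)⟩| = 6 and |⟨(1,0)⟩| = 6, so |H| is a multiple of lcm(6, 6) = 6 and divides |G| = 36.
Closing under the operation: H = {(0,0), (0,2), (0,4), (1,0), (1,2), (1,4), (2,0), (2,2), (2,4), (3,0), (3,2), (3,4), (4,0), (4,2), (4,4), (5,0), (5,2), (5,4)}, so |H| = 18.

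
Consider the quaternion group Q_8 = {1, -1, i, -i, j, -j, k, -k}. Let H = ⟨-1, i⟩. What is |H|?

|⟨-1⟩| = 2 and |⟨i⟩| = 4, so |H| is a multiple of lcm(2, 4) = 4 and divides |G| = 8.
Closing under the operation: H = {1, -1, i, -i}, so |H| = 4.

4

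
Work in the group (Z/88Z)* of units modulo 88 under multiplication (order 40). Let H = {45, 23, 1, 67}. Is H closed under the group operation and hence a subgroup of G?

Yes

|H| = 4 divides |G| = 40, consistent with Lagrange.
H contains the identity, every element's inverse is in H, and H is closed under ·: it is a subgroup.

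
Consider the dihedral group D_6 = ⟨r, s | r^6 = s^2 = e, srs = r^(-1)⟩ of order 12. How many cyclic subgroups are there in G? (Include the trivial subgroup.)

10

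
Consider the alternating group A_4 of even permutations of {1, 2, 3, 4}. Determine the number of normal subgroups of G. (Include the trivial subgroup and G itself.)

3

G has 10 subgroups. Checking conjugation-invariance by order — order 1: 1/1 normal; order 2: 0/3 normal; order 3: 0/4 normal; order 4: 1/1 normal; order 12: 1/1 normal.
Total normal subgroups: 3.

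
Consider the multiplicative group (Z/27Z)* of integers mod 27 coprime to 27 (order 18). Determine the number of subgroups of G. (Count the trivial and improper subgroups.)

6

|G| = 18, so by Lagrange every subgroup order divides 18. Divisors: 1, 2, 3, 6, 9, 18.
Subgroups by order — order 1: 1; order 2: 1; order 3: 1; order 6: 1; order 9: 1; order 18: 1.
Total: 1 + 1 + 1 + 1 + 1 + 1 = 6.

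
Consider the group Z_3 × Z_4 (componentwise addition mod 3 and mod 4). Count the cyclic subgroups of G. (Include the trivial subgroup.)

6

A cyclic subgroup of order d is generated by each of its φ(d) elements of order d, so the cyclic subgroups of order d number (#elements of order d)/φ(d).
Cyclic subgroups by order — order 1: 1; order 2: 1; order 3: 1; order 4: 1; order 6: 1; order 12: 1.
Total: 6.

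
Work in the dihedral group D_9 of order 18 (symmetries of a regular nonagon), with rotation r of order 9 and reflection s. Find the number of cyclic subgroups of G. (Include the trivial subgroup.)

12

A cyclic subgroup of order d is generated by each of its φ(d) elements of order d, so the cyclic subgroups of order d number (#elements of order d)/φ(d).
Cyclic subgroups by order — order 1: 1; order 2: 9; order 3: 1; order 9: 1.
Total: 12.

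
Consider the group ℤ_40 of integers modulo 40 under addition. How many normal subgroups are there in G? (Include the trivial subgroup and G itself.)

8

G is abelian, so every subgroup is normal.
G has 8 subgroups in total, hence 8 normal subgroups.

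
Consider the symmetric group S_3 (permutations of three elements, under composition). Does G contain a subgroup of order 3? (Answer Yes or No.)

Yes

3 | 6. A subgroup of order 3 is {e, (1 2 3), (1 3 2)}.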